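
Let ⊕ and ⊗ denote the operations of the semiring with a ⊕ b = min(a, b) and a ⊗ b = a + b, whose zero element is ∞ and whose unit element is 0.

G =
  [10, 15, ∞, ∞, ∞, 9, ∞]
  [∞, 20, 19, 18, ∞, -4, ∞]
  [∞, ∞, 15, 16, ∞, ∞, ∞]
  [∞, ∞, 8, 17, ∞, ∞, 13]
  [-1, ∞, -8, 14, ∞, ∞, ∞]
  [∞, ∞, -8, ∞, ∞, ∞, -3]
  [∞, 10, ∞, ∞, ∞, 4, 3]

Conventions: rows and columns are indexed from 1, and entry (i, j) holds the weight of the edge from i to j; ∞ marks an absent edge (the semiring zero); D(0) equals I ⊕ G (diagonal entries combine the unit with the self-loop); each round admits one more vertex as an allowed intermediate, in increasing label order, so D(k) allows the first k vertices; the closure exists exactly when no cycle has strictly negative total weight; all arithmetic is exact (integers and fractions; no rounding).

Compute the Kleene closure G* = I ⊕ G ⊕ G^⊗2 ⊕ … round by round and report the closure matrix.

D(0):
  [0, 15, ∞, ∞, ∞, 9, ∞]
  [∞, 0, 19, 18, ∞, -4, ∞]
  [∞, ∞, 0, 16, ∞, ∞, ∞]
  [∞, ∞, 8, 0, ∞, ∞, 13]
  [-1, ∞, -8, 14, 0, ∞, ∞]
  [∞, ∞, -8, ∞, ∞, 0, -3]
  [∞, 10, ∞, ∞, ∞, 4, 0]
D(1):
  [0, 15, ∞, ∞, ∞, 9, ∞]
  [∞, 0, 19, 18, ∞, -4, ∞]
  [∞, ∞, 0, 16, ∞, ∞, ∞]
  [∞, ∞, 8, 0, ∞, ∞, 13]
  [-1, 14, -8, 14, 0, 8, ∞]
  [∞, ∞, -8, ∞, ∞, 0, -3]
  [∞, 10, ∞, ∞, ∞, 4, 0]
D(2):
  [0, 15, 34, 33, ∞, 9, ∞]
  [∞, 0, 19, 18, ∞, -4, ∞]
  [∞, ∞, 0, 16, ∞, ∞, ∞]
  [∞, ∞, 8, 0, ∞, ∞, 13]
  [-1, 14, -8, 14, 0, 8, ∞]
  [∞, ∞, -8, ∞, ∞, 0, -3]
  [∞, 10, 29, 28, ∞, 4, 0]
D(3):
  [0, 15, 34, 33, ∞, 9, ∞]
  [∞, 0, 19, 18, ∞, -4, ∞]
  [∞, ∞, 0, 16, ∞, ∞, ∞]
  [∞, ∞, 8, 0, ∞, ∞, 13]
  [-1, 14, -8, 8, 0, 8, ∞]
  [∞, ∞, -8, 8, ∞, 0, -3]
  [∞, 10, 29, 28, ∞, 4, 0]
D(4):
  [0, 15, 34, 33, ∞, 9, 46]
  [∞, 0, 19, 18, ∞, -4, 31]
  [∞, ∞, 0, 16, ∞, ∞, 29]
  [∞, ∞, 8, 0, ∞, ∞, 13]
  [-1, 14, -8, 8, 0, 8, 21]
  [∞, ∞, -8, 8, ∞, 0, -3]
  [∞, 10, 29, 28, ∞, 4, 0]
D(5):
  [0, 15, 34, 33, ∞, 9, 46]
  [∞, 0, 19, 18, ∞, -4, 31]
  [∞, ∞, 0, 16, ∞, ∞, 29]
  [∞, ∞, 8, 0, ∞, ∞, 13]
  [-1, 14, -8, 8, 0, 8, 21]
  [∞, ∞, -8, 8, ∞, 0, -3]
  [∞, 10, 29, 28, ∞, 4, 0]
D(6):
  [0, 15, 1, 17, ∞, 9, 6]
  [∞, 0, -12, 4, ∞, -4, -7]
  [∞, ∞, 0, 16, ∞, ∞, 29]
  [∞, ∞, 8, 0, ∞, ∞, 13]
  [-1, 14, -8, 8, 0, 8, 5]
  [∞, ∞, -8, 8, ∞, 0, -3]
  [∞, 10, -4, 12, ∞, 4, 0]
D(7):
  [0, 15, 1, 17, ∞, 9, 6]
  [∞, 0, -12, 4, ∞, -4, -7]
  [∞, 39, 0, 16, ∞, 33, 29]
  [∞, 23, 8, 0, ∞, 17, 13]
  [-1, 14, -8, 8, 0, 8, 5]
  [∞, 7, -8, 8, ∞, 0, -3]
  [∞, 10, -4, 12, ∞, 4, 0]
Answer: G* = [[0, 15, 1, 17, ∞, 9, 6], [∞, 0, -12, 4, ∞, -4, -7], [∞, 39, 0, 16, ∞, 33, 29], [∞, 23, 8, 0, ∞, 17, 13], [-1, 14, -8, 8, 0, 8, 5], [∞, 7, -8, 8, ∞, 0, -3], [∞, 10, -4, 12, ∞, 4, 0]]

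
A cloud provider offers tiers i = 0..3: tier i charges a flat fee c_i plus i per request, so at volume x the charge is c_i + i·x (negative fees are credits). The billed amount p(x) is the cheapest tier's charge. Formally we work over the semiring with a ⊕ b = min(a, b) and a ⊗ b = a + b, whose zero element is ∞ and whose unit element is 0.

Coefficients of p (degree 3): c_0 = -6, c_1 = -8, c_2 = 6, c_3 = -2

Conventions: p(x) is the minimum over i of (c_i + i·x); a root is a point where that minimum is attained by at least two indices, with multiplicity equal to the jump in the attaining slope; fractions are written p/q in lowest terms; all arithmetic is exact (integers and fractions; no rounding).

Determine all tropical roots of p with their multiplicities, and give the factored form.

hull edge (i=0, c=-6) to (i=1, c=-8): slope -2, span 1
hull edge (i=1, c=-8) to (i=3, c=-2): slope 3, span 2
Factored form: p(x) = -2 ⊗ (x ⊕ (-3)) ⊗ (x ⊕ (-3)) ⊗ (x ⊕ 2)
Answer: roots = -3 (mult 2), 2 (mult 1)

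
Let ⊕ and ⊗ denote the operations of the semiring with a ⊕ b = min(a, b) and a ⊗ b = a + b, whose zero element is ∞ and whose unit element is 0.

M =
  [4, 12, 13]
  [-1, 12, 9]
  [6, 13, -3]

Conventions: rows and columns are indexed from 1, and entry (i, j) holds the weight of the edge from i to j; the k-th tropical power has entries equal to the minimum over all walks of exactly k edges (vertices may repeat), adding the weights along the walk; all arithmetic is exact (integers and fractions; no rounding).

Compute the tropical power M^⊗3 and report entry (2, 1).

M^⊗2:
  [8, 16, 10]
  [3, 11, 6]
  [3, 10, -6]
M^⊗3:
  [12, 20, 7]
  [7, 15, 3]
  [0, 7, -9]
Key observation: the optimum is the walk 2->1->1->1, with weight (-1) + 4 + 4 = 7.
Optimal value attained by: walk 2->1->1->1.
Answer: (M^⊗3)[2][1] = 7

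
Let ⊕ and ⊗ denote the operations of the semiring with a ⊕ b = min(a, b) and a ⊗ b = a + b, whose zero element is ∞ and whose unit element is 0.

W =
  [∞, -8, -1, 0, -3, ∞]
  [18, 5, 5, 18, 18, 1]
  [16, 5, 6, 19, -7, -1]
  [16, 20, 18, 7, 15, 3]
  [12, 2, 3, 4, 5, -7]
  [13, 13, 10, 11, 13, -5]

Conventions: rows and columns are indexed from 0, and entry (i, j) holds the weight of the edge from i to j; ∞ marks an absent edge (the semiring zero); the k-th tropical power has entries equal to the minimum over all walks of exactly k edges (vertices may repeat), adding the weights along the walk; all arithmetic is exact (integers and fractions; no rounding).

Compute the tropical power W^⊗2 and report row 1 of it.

W^⊗2:
  [9, -3, -3, 1, -8, -10]
  [14, 10, 10, 12, -2, -4]
  [5, -5, -4, -3, -2, -14]
  [16, 8, 13, 14, 11, -2]
  [6, 4, 3, 4, -4, -12]
  [8, 5, 5, 6, 3, -10]
Answer: row 1 of W^⊗2 = [14, 10, 10, 12, -2, -4]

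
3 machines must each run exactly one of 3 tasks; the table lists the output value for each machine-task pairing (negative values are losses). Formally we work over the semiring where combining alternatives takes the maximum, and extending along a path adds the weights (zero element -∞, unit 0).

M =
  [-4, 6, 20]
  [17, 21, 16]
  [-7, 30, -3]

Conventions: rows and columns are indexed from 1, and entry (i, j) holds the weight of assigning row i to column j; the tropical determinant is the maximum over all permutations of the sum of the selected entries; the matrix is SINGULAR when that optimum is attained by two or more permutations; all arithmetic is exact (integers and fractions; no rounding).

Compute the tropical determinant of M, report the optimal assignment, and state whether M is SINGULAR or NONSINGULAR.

σ = (1, 2, 3): (-4) + 21 + (-3) = 14
σ = (1, 3, 2): (-4) + 16 + 30 = 42
σ = (2, 1, 3): 6 + 17 + (-3) = 20
σ = (2, 3, 1): 6 + 16 + (-7) = 15
σ = (3, 1, 2): 20 + 17 + 30 = 67
σ = (3, 2, 1): 20 + 21 + (-7) = 34
Optimal value attained by: σ = (3, 1, 2).
Answer: det⊕(M) = 67; verdict: NONSINGULAR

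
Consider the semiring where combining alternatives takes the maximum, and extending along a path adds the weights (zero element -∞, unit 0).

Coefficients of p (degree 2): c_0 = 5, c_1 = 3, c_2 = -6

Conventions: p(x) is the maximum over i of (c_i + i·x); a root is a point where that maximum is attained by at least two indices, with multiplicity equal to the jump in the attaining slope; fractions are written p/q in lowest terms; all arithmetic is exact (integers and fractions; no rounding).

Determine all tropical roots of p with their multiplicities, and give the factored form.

hull edge (i=0, c=5) to (i=1, c=3): slope -2, span 1
hull edge (i=1, c=3) to (i=2, c=-6): slope -9, span 1
Factored form: p(x) = -6 ⊗ (x ⊕ 2) ⊗ (x ⊕ 9)
Answer: roots = 2 (mult 1), 9 (mult 1)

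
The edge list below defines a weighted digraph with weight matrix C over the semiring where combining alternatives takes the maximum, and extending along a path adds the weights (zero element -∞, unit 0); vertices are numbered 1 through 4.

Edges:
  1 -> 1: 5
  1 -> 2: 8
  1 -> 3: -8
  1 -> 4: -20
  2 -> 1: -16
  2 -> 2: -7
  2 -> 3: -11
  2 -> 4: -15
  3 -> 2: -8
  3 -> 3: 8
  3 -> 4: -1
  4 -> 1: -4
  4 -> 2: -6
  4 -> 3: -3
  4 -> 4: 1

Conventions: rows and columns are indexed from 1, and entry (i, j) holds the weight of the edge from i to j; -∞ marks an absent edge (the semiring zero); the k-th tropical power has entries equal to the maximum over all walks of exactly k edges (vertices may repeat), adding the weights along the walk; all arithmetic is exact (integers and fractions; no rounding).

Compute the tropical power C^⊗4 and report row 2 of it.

C^⊗2:
  [10, 13, 0, -7]
  [-11, -8, -3, -12]
  [-5, 0, 16, 7]
  [1, 4, 5, 2]
C^⊗3:
  [15, 18, 8, -1]
  [-6, -3, 5, -4]
  [3, 8, 24, 15]
  [6, 9, 13, 4]
C^⊗4:
  [20, 23, 16, 7]
  [-1, 2, 13, 4]
  [11, 16, 32, 23]
  [11, 14, 21, 12]
Answer: row 2 of C^⊗4 = [-1, 2, 13, 4]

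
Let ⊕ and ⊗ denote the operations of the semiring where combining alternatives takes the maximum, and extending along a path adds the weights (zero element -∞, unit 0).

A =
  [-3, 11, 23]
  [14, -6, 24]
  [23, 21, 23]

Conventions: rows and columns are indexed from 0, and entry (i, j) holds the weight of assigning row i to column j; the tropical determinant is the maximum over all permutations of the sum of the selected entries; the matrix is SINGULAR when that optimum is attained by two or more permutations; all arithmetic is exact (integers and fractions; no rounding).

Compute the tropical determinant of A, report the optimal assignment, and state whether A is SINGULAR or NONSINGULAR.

σ = (0, 1, 2): (-3) + (-6) + 23 = 14
σ = (0, 2, 1): (-3) + 24 + 21 = 42
σ = (1, 0, 2): 11 + 14 + 23 = 48
σ = (1, 2, 0): 11 + 24 + 23 = 58
σ = (2, 0, 1): 23 + 14 + 21 = 58
σ = (2, 1, 0): 23 + (-6) + 23 = 40
Optimal value attained by: σ = (1, 2, 0).
Answer: det⊕(A) = 58; verdict: SINGULAR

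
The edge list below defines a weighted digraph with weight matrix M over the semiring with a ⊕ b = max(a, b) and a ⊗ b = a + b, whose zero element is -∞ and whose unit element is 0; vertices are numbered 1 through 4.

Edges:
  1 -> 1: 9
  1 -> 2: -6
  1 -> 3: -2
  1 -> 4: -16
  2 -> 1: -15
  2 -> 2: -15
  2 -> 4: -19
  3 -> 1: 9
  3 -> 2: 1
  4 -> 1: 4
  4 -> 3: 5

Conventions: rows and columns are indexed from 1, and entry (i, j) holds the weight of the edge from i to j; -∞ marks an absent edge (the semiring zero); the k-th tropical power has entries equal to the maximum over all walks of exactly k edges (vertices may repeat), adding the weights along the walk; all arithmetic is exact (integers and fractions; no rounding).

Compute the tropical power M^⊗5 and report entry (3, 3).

M^⊗2:
  [18, 3, 7, -7]
  [-6, -21, -14, -31]
  [18, 3, 7, -7]
  [14, 6, 2, -12]
M^⊗3:
  [27, 12, 16, 2]
  [3, -12, -8, -22]
  [27, 12, 16, 2]
  [23, 8, 12, -2]
M^⊗4:
  [36, 21, 25, 11]
  [12, -3, 1, -13]
  [36, 21, 25, 11]
  [32, 17, 21, 7]
M^⊗5:
  [45, 30, 34, 20]
  [21, 6, 10, -4]
  [45, 30, 34, 20]
  [41, 26, 30, 16]
Key observation: the optimum is the walk 3->1->1->1->1->3, with weight 9 + 9 + 9 + 9 + (-2) = 34.
Optimal value attained by: walk 3->1->1->1->1->3.
Answer: (M^⊗5)[3][3] = 34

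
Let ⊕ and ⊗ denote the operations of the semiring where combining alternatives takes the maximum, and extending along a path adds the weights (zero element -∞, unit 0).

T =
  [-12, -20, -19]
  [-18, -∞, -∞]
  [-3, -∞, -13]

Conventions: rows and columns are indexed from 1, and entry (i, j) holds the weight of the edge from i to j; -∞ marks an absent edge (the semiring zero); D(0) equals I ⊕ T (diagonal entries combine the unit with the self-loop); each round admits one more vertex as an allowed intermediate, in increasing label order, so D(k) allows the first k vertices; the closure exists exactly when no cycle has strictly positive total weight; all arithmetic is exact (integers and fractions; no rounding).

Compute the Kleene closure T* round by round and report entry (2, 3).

D(0):
  [0, -20, -19]
  [-18, 0, -∞]
  [-3, -∞, 0]
D(1):
  [0, -20, -19]
  [-18, 0, -37]
  [-3, -23, 0]
D(2):
  [0, -20, -19]
  [-18, 0, -37]
  [-3, -23, 0]
D(3):
  [0, -20, -19]
  [-18, 0, -37]
  [-3, -23, 0]
Answer: T*[2][3] = -37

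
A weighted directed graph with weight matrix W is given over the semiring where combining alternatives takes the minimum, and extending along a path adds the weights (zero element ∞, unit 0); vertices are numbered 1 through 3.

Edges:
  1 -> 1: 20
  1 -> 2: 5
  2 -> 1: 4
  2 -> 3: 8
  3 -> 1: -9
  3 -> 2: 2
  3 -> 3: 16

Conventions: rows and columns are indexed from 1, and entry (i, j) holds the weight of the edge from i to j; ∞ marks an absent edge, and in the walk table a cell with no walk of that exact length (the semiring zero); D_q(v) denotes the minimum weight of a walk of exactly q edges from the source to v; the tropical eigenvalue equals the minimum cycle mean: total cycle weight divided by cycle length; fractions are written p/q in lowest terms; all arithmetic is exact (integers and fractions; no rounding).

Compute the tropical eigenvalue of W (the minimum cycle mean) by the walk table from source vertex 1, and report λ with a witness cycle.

q=0: [0, ∞, ∞]
q=1: [20, 5, ∞]
q=2: [9, 25, 13]
q=3: [4, 14, 29]
Optimal cycle mean attained by: cycle 1->2->3->1, total 5 + 8 + (-9), length 3.
Answer: λ = 4/3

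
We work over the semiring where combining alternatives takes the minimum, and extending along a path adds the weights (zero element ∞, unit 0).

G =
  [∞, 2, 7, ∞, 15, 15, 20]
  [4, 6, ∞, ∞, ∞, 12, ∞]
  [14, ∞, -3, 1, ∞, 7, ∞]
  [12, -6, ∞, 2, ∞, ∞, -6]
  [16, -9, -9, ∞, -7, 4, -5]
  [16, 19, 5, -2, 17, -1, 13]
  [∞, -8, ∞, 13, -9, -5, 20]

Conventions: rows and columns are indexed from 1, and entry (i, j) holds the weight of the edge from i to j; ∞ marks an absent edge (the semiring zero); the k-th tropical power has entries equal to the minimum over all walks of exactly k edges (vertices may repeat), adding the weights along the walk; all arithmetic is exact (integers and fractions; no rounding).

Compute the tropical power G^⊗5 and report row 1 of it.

G^⊗2:
  [6, 6, 4, 8, 8, 14, 10]
  [10, 6, 11, 10, 19, 11, 24]
  [11, -5, -6, -2, 24, 4, -5]
  [-2, -14, 19, 4, -15, -11, -4]
  [-5, -16, -16, -8, -14, -10, -12]
  [10, -8, 2, -3, 4, -2, -8]
  [-4, -18, -18, -7, -16, -6, -14]
G^⊗3:
  [10, -1, -1, 5, 1, 5, 2]
  [10, 4, 8, 9, 12, 10, 4]
  [-1, -13, -9, -5, -14, -10, -8]
  [-10, -24, -24, -13, -22, -12, -20]
  [-12, -23, -23, -15, -21, -17, -19]
  [-4, -16, -5, -4, -17, -13, -9]
  [-14, -25, -25, -17, -23, -19, -21]
G^⊗4:
  [3, -8, -8, 0, -7, -3, -4]
  [8, -4, 3, 8, -5, -1, 3]
  [-9, -23, -23, -12, -21, -13, -19]
  [-20, -31, -31, -23, -29, -25, -27]
  [-19, -30, -30, -22, -28, -24, -26]
  [-12, -26, -26, -15, -24, -14, -22]
  [-21, -32, -32, -24, -30, -26, -28]
G^⊗5:
  [-4, -16, -16, -7, -14, -9, -12]
  [0, -14, -14, -3, -12, -2, -10]
  [-19, -30, -30, -22, -28, -24, -26]
  [-27, -38, -38, -30, -36, -32, -34]
  [-26, -37, -37, -29, -35, -31, -33]
  [-22, -33, -33, -25, -31, -27, -29]
  [-28, -39, -39, -31, -37, -33, -35]
Answer: row 1 of G^⊗5 = [-4, -16, -16, -7, -14, -9, -12]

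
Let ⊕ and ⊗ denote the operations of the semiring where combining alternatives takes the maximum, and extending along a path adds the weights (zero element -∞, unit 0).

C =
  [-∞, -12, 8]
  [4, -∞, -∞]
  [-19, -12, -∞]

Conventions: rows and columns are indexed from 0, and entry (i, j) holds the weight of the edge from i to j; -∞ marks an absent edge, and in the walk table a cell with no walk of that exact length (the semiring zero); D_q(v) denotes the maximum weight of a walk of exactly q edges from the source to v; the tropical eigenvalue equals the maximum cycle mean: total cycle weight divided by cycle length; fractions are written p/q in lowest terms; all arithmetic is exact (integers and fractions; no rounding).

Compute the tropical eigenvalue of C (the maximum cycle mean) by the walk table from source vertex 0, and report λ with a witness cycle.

q=0: [0, -∞, -∞]
q=1: [-∞, -12, 8]
q=2: [-8, -4, -∞]
q=3: [0, -20, 0]
Optimal cycle mean attained by: cycle 0->2->1->0, total 8 + (-12) + 4, length 3.
Answer: λ = 0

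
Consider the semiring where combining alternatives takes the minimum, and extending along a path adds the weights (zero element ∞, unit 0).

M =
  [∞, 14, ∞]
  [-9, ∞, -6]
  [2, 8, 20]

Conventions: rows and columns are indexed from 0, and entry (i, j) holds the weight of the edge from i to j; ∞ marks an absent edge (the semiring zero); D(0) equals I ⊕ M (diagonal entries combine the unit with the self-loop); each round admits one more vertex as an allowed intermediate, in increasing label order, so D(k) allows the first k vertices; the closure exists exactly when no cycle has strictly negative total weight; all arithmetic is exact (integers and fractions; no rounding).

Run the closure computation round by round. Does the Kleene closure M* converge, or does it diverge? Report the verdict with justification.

D(0):
  [0, 14, ∞]
  [-9, 0, -6]
  [2, 8, 0]
D(1):
  [0, 14, ∞]
  [-9, 0, -6]
  [2, 8, 0]
D(2):
  [0, 14, 8]
  [-9, 0, -6]
  [-1, 8, 0]
D(3):
  [0, 14, 8]
  [-9, 0, -6]
  [-1, 8, 0]
Key observation: every diagonal entry stays at the unit through all rounds, so no improving cycle exists.
Answer: CONVERGES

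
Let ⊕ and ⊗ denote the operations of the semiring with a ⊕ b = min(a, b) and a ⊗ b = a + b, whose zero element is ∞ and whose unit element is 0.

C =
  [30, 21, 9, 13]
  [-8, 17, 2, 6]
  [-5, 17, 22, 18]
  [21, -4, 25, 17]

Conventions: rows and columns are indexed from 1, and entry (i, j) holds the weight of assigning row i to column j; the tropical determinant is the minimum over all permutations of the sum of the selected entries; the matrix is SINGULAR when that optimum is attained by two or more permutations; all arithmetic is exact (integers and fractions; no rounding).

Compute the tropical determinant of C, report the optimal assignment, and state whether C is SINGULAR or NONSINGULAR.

σ = (1, 2, 3, 4): 30 + 17 + 22 + 17 = 86
σ = (1, 2, 4, 3): 30 + 17 + 18 + 25 = 90
σ = (1, 3, 2, 4): 30 + 2 + 17 + 17 = 66
σ = (1, 3, 4, 2): 30 + 2 + 18 + (-4) = 46
σ = (1, 4, 2, 3): 30 + 6 + 17 + 25 = 78
σ = (1, 4, 3, 2): 30 + 6 + 22 + (-4) = 54
σ = (2, 1, 3, 4): 21 + (-8) + 22 + 17 = 52
σ = (2, 1, 4, 3): 21 + (-8) + 18 + 25 = 56
σ = (2, 3, 1, 4): 21 + 2 + (-5) + 17 = 35
σ = (2, 3, 4, 1): 21 + 2 + 18 + 21 = 62
σ = (2, 4, 1, 3): 21 + 6 + (-5) + 25 = 47
σ = (2, 4, 3, 1): 21 + 6 + 22 + 21 = 70
σ = (3, 1, 2, 4): 9 + (-8) + 17 + 17 = 35
σ = (3, 1, 4, 2): 9 + (-8) + 18 + (-4) = 15
σ = (3, 2, 1, 4): 9 + 17 + (-5) + 17 = 38
σ = (3, 2, 4, 1): 9 + 17 + 18 + 21 = 65
σ = (3, 4, 1, 2): 9 + 6 + (-5) + (-4) = 6
σ = (3, 4, 2, 1): 9 + 6 + 17 + 21 = 53
σ = (4, 1, 2, 3): 13 + (-8) + 17 + 25 = 47
σ = (4, 1, 3, 2): 13 + (-8) + 22 + (-4) = 23
σ = (4, 2, 1, 3): 13 + 17 + (-5) + 25 = 50
σ = (4, 2, 3, 1): 13 + 17 + 22 + 21 = 73
σ = (4, 3, 1, 2): 13 + 2 + (-5) + (-4) = 6
σ = (4, 3, 2, 1): 13 + 2 + 17 + 21 = 53
Optimal value attained by: σ = (3, 4, 1, 2).
Answer: det⊕(C) = 6; verdict: SINGULAR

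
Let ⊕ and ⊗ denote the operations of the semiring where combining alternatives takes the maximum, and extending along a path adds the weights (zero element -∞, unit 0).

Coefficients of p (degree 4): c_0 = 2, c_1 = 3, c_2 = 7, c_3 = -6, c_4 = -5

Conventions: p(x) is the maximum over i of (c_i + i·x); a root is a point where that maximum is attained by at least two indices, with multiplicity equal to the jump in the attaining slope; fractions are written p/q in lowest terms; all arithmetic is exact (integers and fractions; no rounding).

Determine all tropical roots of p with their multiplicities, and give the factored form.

hull edge (i=0, c=2) to (i=2, c=7): slope 5/2, span 2
hull edge (i=2, c=7) to (i=4, c=-5): slope -6, span 2
Factored form: p(x) = -5 ⊗ (x ⊕ (-5/2)) ⊗ (x ⊕ (-5/2)) ⊗ (x ⊕ 6) ⊗ (x ⊕ 6)
Answer: roots = -5/2 (mult 2), 6 (mult 2)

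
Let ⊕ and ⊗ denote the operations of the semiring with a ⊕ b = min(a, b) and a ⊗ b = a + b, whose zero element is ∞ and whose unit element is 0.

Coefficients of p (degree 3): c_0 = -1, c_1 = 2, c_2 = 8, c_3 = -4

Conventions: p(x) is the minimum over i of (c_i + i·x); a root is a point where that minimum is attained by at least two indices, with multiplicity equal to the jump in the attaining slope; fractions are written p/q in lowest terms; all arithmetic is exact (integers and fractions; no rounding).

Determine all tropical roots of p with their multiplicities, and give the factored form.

hull edge (i=0, c=-1) to (i=3, c=-4): slope -1, span 3
Factored form: p(x) = -4 ⊗ (x ⊕ 1) ⊗ (x ⊕ 1) ⊗ (x ⊕ 1)
Answer: roots = 1 (mult 3)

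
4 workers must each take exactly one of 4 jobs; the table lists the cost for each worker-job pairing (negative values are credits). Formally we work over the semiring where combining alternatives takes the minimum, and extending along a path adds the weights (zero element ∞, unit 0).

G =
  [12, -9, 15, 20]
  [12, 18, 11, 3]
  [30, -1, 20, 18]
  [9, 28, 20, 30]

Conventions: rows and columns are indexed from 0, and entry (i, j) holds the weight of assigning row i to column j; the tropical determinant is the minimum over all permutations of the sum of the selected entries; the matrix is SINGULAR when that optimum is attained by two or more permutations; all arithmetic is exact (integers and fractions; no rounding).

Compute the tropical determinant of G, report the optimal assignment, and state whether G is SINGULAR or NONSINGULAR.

σ = (0, 1, 2, 3): 12 + 18 + 20 + 30 = 80
σ = (0, 1, 3, 2): 12 + 18 + 18 + 20 = 68
σ = (0, 2, 1, 3): 12 + 11 + (-1) + 30 = 52
σ = (0, 2, 3, 1): 12 + 11 + 18 + 28 = 69
σ = (0, 3, 1, 2): 12 + 3 + (-1) + 20 = 34
σ = (0, 3, 2, 1): 12 + 3 + 20 + 28 = 63
σ = (1, 0, 2, 3): (-9) + 12 + 20 + 30 = 53
σ = (1, 0, 3, 2): (-9) + 12 + 18 + 20 = 41
σ = (1, 2, 0, 3): (-9) + 11 + 30 + 30 = 62
σ = (1, 2, 3, 0): (-9) + 11 + 18 + 9 = 29
σ = (1, 3, 0, 2): (-9) + 3 + 30 + 20 = 44
σ = (1, 3, 2, 0): (-9) + 3 + 20 + 9 = 23
σ = (2, 0, 1, 3): 15 + 12 + (-1) + 30 = 56
σ = (2, 0, 3, 1): 15 + 12 + 18 + 28 = 73
σ = (2, 1, 0, 3): 15 + 18 + 30 + 30 = 93
σ = (2, 1, 3, 0): 15 + 18 + 18 + 9 = 60
σ = (2, 3, 0, 1): 15 + 3 + 30 + 28 = 76
σ = (2, 3, 1, 0): 15 + 3 + (-1) + 9 = 26
σ = (3, 0, 1, 2): 20 + 12 + (-1) + 20 = 51
σ = (3, 0, 2, 1): 20 + 12 + 20 + 28 = 80
σ = (3, 1, 0, 2): 20 + 18 + 30 + 20 = 88
σ = (3, 1, 2, 0): 20 + 18 + 20 + 9 = 67
σ = (3, 2, 0, 1): 20 + 11 + 30 + 28 = 89
σ = (3, 2, 1, 0): 20 + 11 + (-1) + 9 = 39
Optimal value attained by: σ = (1, 3, 2, 0).
Answer: det⊕(G) = 23; verdict: NONSINGULAR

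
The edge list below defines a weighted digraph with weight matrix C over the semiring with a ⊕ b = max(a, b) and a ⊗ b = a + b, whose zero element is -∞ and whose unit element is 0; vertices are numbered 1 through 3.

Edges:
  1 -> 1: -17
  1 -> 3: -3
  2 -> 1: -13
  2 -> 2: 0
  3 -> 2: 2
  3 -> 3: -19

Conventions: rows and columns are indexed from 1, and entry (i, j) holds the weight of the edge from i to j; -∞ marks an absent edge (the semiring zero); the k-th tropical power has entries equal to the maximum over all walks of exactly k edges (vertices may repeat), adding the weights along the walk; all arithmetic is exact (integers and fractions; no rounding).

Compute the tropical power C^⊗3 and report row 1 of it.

C^⊗2:
  [-34, -1, -20]
  [-13, 0, -16]
  [-11, 2, -38]
C^⊗3:
  [-14, -1, -37]
  [-13, 0, -16]
  [-11, 2, -14]
Answer: row 1 of C^⊗3 = [-14, -1, -37]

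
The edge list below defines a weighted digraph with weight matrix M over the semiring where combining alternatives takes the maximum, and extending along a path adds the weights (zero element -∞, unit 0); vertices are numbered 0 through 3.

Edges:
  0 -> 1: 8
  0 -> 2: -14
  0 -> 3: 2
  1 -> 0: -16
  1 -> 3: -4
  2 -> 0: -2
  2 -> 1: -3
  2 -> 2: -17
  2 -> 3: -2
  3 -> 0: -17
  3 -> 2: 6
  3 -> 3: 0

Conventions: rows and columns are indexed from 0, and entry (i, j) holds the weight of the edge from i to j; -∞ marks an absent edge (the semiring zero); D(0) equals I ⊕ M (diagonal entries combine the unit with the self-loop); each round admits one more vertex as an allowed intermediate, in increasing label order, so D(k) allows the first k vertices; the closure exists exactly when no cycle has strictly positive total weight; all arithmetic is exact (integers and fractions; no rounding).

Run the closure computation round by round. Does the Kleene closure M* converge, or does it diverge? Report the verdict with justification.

D(0):
  [0, 8, -14, 2]
  [-16, 0, -∞, -4]
  [-2, -3, 0, -2]
  [-17, -∞, 6, 0]
D(1):
  [0, 8, -14, 2]
  [-16, 0, -30, -4]
  [-2, 6, 0, 0]
  [-17, -9, 6, 0]
D(2):
  [0, 8, -14, 4]
  [-16, 0, -30, -4]
  [-2, 6, 0, 2]
  [-17, -9, 6, 0]
Detection: at round 3, diagonal entry (3, 3) turns strictly positive.
Key observation: the cycle 3->2->0->1->3 has total weight 6 + (-2) + 8 + (-4), which is strictly positive.
Answer: DIVERGES — positive cycle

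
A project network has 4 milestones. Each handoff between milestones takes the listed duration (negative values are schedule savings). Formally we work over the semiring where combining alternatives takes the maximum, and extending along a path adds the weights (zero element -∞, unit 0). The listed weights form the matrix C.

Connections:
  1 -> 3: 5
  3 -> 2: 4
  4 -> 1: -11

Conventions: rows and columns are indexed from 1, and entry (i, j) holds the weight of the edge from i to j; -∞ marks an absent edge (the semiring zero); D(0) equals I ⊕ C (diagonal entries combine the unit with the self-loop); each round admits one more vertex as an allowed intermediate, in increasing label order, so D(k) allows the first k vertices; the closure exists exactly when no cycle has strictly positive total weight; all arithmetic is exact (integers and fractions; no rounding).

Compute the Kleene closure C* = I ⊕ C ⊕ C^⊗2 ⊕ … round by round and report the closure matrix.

D(0):
  [0, -∞, 5, -∞]
  [-∞, 0, -∞, -∞]
  [-∞, 4, 0, -∞]
  [-11, -∞, -∞, 0]
D(1):
  [0, -∞, 5, -∞]
  [-∞, 0, -∞, -∞]
  [-∞, 4, 0, -∞]
  [-11, -∞, -6, 0]
D(2):
  [0, -∞, 5, -∞]
  [-∞, 0, -∞, -∞]
  [-∞, 4, 0, -∞]
  [-11, -∞, -6, 0]
D(3):
  [0, 9, 5, -∞]
  [-∞, 0, -∞, -∞]
  [-∞, 4, 0, -∞]
  [-11, -2, -6, 0]
D(4):
  [0, 9, 5, -∞]
  [-∞, 0, -∞, -∞]
  [-∞, 4, 0, -∞]
  [-11, -2, -6, 0]
Answer: C* = [[0, 9, 5, -∞], [-∞, 0, -∞, -∞], [-∞, 4, 0, -∞], [-11, -2, -6, 0]]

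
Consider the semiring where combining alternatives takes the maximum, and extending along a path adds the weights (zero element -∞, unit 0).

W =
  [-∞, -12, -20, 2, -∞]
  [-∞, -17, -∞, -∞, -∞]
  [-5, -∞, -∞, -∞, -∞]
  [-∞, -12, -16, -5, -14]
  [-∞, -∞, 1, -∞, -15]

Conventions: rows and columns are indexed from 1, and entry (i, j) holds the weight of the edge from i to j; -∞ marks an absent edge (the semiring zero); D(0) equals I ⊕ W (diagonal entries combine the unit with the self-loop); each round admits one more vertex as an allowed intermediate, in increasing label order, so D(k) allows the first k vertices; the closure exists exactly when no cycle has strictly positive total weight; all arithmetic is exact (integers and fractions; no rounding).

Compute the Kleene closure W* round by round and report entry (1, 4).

D(0):
  [0, -12, -20, 2, -∞]
  [-∞, 0, -∞, -∞, -∞]
  [-5, -∞, 0, -∞, -∞]
  [-∞, -12, -16, 0, -14]
  [-∞, -∞, 1, -∞, 0]
D(1):
  [0, -12, -20, 2, -∞]
  [-∞, 0, -∞, -∞, -∞]
  [-5, -17, 0, -3, -∞]
  [-∞, -12, -16, 0, -14]
  [-∞, -∞, 1, -∞, 0]
D(2):
  [0, -12, -20, 2, -∞]
  [-∞, 0, -∞, -∞, -∞]
  [-5, -17, 0, -3, -∞]
  [-∞, -12, -16, 0, -14]
  [-∞, -∞, 1, -∞, 0]
D(3):
  [0, -12, -20, 2, -∞]
  [-∞, 0, -∞, -∞, -∞]
  [-5, -17, 0, -3, -∞]
  [-21, -12, -16, 0, -14]
  [-4, -16, 1, -2, 0]
D(4):
  [0, -10, -14, 2, -12]
  [-∞, 0, -∞, -∞, -∞]
  [-5, -15, 0, -3, -17]
  [-21, -12, -16, 0, -14]
  [-4, -14, 1, -2, 0]
D(5):
  [0, -10, -11, 2, -12]
  [-∞, 0, -∞, -∞, -∞]
  [-5, -15, 0, -3, -17]
  [-18, -12, -13, 0, -14]
  [-4, -14, 1, -2, 0]
Answer: W*[1][4] = 2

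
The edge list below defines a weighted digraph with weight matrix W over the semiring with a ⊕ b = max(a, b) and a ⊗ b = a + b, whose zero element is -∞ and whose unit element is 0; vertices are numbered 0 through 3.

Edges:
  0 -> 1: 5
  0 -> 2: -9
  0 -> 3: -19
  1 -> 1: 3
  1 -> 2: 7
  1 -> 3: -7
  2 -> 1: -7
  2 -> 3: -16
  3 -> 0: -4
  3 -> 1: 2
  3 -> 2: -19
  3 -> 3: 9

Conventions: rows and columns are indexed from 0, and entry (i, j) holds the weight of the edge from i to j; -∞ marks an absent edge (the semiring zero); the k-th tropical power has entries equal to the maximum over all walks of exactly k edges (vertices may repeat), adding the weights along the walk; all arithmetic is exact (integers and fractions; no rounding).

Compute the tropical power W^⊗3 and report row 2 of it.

W^⊗2:
  [-23, 8, 12, -2]
  [-11, 6, 10, 2]
  [-20, -4, 0, -7]
  [5, 11, 9, 18]
W^⊗3:
  [-6, 11, 15, 7]
  [-2, 9, 13, 11]
  [-11, -1, 3, 2]
  [14, 20, 18, 27]
Answer: row 2 of W^⊗3 = [-11, -1, 3, 2]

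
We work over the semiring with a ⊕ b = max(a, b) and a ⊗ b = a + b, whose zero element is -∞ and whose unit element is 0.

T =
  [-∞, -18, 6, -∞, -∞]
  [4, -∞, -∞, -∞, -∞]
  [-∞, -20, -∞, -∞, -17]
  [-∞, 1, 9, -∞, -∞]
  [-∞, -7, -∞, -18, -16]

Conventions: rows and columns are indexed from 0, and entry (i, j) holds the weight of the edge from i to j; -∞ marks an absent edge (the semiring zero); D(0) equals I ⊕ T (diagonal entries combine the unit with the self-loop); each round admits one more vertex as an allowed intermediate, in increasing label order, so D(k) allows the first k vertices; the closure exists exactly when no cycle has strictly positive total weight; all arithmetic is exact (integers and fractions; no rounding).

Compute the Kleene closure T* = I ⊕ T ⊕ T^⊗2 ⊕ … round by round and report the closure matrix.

D(0):
  [0, -18, 6, -∞, -∞]
  [4, 0, -∞, -∞, -∞]
  [-∞, -20, 0, -∞, -17]
  [-∞, 1, 9, 0, -∞]
  [-∞, -7, -∞, -18, 0]
D(1):
  [0, -18, 6, -∞, -∞]
  [4, 0, 10, -∞, -∞]
  [-∞, -20, 0, -∞, -17]
  [-∞, 1, 9, 0, -∞]
  [-∞, -7, -∞, -18, 0]
D(2):
  [0, -18, 6, -∞, -∞]
  [4, 0, 10, -∞, -∞]
  [-16, -20, 0, -∞, -17]
  [5, 1, 11, 0, -∞]
  [-3, -7, 3, -18, 0]
D(3):
  [0, -14, 6, -∞, -11]
  [4, 0, 10, -∞, -7]
  [-16, -20, 0, -∞, -17]
  [5, 1, 11, 0, -6]
  [-3, -7, 3, -18, 0]
D(4):
  [0, -14, 6, -∞, -11]
  [4, 0, 10, -∞, -7]
  [-16, -20, 0, -∞, -17]
  [5, 1, 11, 0, -6]
  [-3, -7, 3, -18, 0]
D(5):
  [0, -14, 6, -29, -11]
  [4, 0, 10, -25, -7]
  [-16, -20, 0, -35, -17]
  [5, 1, 11, 0, -6]
  [-3, -7, 3, -18, 0]
Answer: T* = [[0, -14, 6, -29, -11], [4, 0, 10, -25, -7], [-16, -20, 0, -35, -17], [5, 1, 11, 0, -6], [-3, -7, 3, -18, 0]]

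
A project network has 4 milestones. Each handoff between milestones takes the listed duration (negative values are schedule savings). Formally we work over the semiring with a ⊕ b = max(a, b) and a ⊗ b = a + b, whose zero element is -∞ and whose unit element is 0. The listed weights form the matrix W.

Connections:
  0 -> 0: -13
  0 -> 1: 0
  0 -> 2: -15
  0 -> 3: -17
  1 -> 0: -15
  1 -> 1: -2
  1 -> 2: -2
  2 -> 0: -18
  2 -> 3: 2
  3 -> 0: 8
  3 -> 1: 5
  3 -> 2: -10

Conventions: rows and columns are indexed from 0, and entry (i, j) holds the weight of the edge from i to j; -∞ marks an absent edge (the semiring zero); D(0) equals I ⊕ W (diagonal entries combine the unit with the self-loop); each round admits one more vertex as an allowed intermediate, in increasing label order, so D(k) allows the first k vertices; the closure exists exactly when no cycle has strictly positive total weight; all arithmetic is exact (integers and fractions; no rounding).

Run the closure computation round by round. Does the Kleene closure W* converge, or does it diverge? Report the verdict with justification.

D(0):
  [0, 0, -15, -17]
  [-15, 0, -2, -∞]
  [-18, -∞, 0, 2]
  [8, 5, -10, 0]
D(1):
  [0, 0, -15, -17]
  [-15, 0, -2, -32]
  [-18, -18, 0, 2]
  [8, 8, -7, 0]
D(2):
  [0, 0, -2, -17]
  [-15, 0, -2, -32]
  [-18, -18, 0, 2]
  [8, 8, 6, 0]
Detection: at round 3, diagonal entry (3, 3) turns strictly positive.
Key observation: the cycle 3->0->1->2->3 has total weight 8 + 0 + (-2) + 2, which is strictly positive.
Answer: DIVERGES — positive cycle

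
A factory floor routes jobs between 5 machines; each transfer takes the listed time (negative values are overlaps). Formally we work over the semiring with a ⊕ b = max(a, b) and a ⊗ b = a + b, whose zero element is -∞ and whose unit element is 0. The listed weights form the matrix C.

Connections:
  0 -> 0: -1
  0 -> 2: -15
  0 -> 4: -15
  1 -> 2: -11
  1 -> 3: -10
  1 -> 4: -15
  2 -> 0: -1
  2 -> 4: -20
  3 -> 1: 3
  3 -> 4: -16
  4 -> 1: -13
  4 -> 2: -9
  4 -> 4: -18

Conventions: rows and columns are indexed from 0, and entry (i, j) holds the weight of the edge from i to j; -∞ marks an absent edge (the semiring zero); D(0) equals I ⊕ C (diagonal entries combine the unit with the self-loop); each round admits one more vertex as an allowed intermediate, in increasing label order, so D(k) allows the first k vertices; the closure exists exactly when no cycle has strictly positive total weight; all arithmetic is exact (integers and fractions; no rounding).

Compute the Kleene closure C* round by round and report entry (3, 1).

D(0):
  [0, -∞, -15, -∞, -15]
  [-∞, 0, -11, -10, -15]
  [-1, -∞, 0, -∞, -20]
  [-∞, 3, -∞, 0, -16]
  [-∞, -13, -9, -∞, 0]
D(1):
  [0, -∞, -15, -∞, -15]
  [-∞, 0, -11, -10, -15]
  [-1, -∞, 0, -∞, -16]
  [-∞, 3, -∞, 0, -16]
  [-∞, -13, -9, -∞, 0]
D(2):
  [0, -∞, -15, -∞, -15]
  [-∞, 0, -11, -10, -15]
  [-1, -∞, 0, -∞, -16]
  [-∞, 3, -8, 0, -12]
  [-∞, -13, -9, -23, 0]
D(3):
  [0, -∞, -15, -∞, -15]
  [-12, 0, -11, -10, -15]
  [-1, -∞, 0, -∞, -16]
  [-9, 3, -8, 0, -12]
  [-10, -13, -9, -23, 0]
D(4):
  [0, -∞, -15, -∞, -15]
  [-12, 0, -11, -10, -15]
  [-1, -∞, 0, -∞, -16]
  [-9, 3, -8, 0, -12]
  [-10, -13, -9, -23, 0]
D(5):
  [0, -28, -15, -38, -15]
  [-12, 0, -11, -10, -15]
  [-1, -29, 0, -39, -16]
  [-9, 3, -8, 0, -12]
  [-10, -13, -9, -23, 0]
Answer: C*[3][1] = 3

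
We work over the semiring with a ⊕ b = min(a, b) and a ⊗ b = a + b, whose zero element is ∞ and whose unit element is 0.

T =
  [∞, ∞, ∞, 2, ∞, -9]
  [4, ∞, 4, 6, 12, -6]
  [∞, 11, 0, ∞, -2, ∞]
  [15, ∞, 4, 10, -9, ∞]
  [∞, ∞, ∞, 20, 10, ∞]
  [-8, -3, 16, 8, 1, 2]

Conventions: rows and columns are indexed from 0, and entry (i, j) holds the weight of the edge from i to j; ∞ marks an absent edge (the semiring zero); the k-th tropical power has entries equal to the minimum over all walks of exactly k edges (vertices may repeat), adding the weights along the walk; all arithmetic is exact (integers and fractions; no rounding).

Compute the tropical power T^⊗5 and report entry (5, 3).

T^⊗2:
  [-17, -12, 6, -1, -8, -7]
  [-14, -9, 4, 2, -5, -5]
  [15, 11, 0, 17, -2, 5]
  [25, 15, 4, 11, 1, 6]
  [35, ∞, 24, 30, 11, ∞]
  [-6, -1, 1, -6, -1, -17]
T^⊗3:
  [-15, -10, -8, -15, -10, -26]
  [-13, -8, -5, -12, -7, -23]
  [-3, 2, 0, 13, -2, 5]
  [-2, 3, 4, 14, 2, 8]
  [45, 35, 24, 31, 21, 26]
  [-25, -20, -2, -9, -16, -15]
T^⊗4:
  [-34, -29, -11, -18, -25, -24]
  [-31, -26, -8, -15, -22, -22]
  [-3, 2, 0, -1, -2, -12]
  [0, 5, 4, 0, 2, -11]
  [18, 23, 24, 34, 22, 28]
  [-23, -18, -16, -23, -18, -34]
T^⊗5:
  [-32, -27, -25, -32, -27, -43]
  [-30, -25, -22, -29, -24, -40]
  [-20, -15, 0, -4, -11, -12]
  [-19, -14, 4, -3, -10, -9]
  [20, 25, 24, 20, 22, 9]
  [-42, -37, -19, -26, -33, -32]
Key observation: the optimum is the walk 5->0->5->0->5->3, with weight (-8) + (-9) + (-8) + (-9) + 8 = -26.
Optimal value attained by: walk 5->0->5->0->5->3.
Answer: (T^⊗5)[5][3] = -26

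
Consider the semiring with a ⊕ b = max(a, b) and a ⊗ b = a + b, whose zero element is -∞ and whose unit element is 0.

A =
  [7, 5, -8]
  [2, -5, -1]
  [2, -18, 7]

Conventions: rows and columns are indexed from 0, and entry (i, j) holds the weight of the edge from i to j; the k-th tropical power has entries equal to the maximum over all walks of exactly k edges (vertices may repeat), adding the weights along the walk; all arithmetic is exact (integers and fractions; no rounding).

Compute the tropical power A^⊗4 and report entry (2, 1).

A^⊗2:
  [14, 12, 4]
  [9, 7, 6]
  [9, 7, 14]
A^⊗3:
  [21, 19, 11]
  [16, 14, 13]
  [16, 14, 21]
A^⊗4:
  [28, 26, 18]
  [23, 21, 20]
  [23, 21, 28]
Key observation: the optimum is the walk 2->0->0->0->1, with weight 2 + 7 + 7 + 5 = 21.
Optimal value attained by: walk 2->0->0->0->1.
Answer: (A^⊗4)[2][1] = 21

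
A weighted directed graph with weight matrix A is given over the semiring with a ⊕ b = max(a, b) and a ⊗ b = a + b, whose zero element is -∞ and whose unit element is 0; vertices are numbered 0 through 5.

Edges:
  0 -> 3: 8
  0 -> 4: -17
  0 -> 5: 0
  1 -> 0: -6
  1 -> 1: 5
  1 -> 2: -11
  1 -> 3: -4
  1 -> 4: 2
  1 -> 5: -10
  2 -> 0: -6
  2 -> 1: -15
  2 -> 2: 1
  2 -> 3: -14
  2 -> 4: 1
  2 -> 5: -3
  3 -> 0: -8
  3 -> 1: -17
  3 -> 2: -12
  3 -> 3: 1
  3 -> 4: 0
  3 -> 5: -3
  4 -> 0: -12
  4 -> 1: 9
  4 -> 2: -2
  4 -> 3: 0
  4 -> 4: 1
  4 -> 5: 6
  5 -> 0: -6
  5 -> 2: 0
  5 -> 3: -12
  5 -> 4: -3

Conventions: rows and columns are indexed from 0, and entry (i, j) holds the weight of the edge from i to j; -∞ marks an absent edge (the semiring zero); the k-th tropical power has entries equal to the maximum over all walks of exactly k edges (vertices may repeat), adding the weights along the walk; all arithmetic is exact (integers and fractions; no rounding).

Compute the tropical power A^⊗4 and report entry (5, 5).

A^⊗2:
  [0, -8, 0, 9, 8, 5]
  [-1, 11, 0, 2, 7, 8]
  [-5, 10, 2, 2, 2, 7]
  [-7, 9, -2, 2, 1, 6]
  [3, 14, 6, 5, 11, 7]
  [-6, 6, 1, 2, 1, 3]
A^⊗3:
  [1, 17, 6, 10, 9, 14]
  [5, 16, 8, 7, 13, 13]
  [4, 15, 7, 6, 12, 8]
  [3, 14, 6, 5, 11, 7]
  [8, 20, 9, 11, 16, 17]
  [0, 11, 3, 3, 8, 7]
A^⊗4:
  [11, 22, 14, 13, 19, 15]
  [10, 22, 13, 13, 18, 19]
  [9, 21, 10, 12, 17, 18]
  [8, 20, 9, 11, 16, 17]
  [14, 25, 17, 16, 22, 22]
  [5, 17, 7, 8, 13, 14]
Key observation: the optimum is the walk 5->4->1->4->5, with weight (-3) + 9 + 2 + 6 = 14.
Optimal value attained by: walk 5->4->1->4->5.
Answer: (A^⊗4)[5][5] = 14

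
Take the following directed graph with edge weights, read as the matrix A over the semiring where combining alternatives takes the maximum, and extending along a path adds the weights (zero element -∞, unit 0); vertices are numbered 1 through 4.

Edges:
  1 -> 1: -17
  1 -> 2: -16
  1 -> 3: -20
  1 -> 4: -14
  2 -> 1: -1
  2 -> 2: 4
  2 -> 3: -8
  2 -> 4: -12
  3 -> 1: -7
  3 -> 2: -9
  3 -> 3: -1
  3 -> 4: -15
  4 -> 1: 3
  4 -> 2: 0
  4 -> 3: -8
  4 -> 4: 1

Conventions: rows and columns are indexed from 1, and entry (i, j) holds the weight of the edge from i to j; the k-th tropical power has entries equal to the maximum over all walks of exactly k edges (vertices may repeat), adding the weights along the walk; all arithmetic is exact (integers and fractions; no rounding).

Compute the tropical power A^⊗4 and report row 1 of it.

A^⊗2:
  [-11, -12, -21, -13]
  [3, 8, -4, -8]
  [-8, -5, -2, -14]
  [4, 4, -7, 2]
A^⊗3:
  [-10, -8, -20, -12]
  [7, 12, 0, -4]
  [-6, -1, -3, -13]
  [5, 8, -4, 3]
A^⊗4:
  [-9, -4, -16, -11]
  [11, 16, 4, 0]
  [-2, 3, -4, -12]
  [7, 12, 0, 4]
Answer: row 1 of A^⊗4 = [-9, -4, -16, -11]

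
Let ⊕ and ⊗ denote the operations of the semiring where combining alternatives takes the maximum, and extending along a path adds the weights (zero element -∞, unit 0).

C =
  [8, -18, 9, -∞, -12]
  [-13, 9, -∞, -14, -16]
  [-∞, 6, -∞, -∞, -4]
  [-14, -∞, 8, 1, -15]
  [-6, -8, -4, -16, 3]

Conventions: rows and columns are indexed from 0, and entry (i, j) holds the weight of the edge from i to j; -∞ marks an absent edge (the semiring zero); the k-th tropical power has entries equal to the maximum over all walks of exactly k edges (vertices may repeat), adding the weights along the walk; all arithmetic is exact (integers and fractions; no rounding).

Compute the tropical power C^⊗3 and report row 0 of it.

C^⊗2:
  [16, 15, 17, -28, 5]
  [-4, 18, -4, -5, -7]
  [-7, 15, -8, -8, -1]
  [-6, 14, 9, 2, 4]
  [2, 2, 3, -13, 6]
C^⊗3:
  [24, 24, 25, 1, 13]
  [5, 27, 5, 4, 2]
  [2, 24, 2, 1, 2]
  [2, 23, 10, 3, 7]
  [10, 11, 11, -10, 9]
Answer: row 0 of C^⊗3 = [24, 24, 25, 1, 13]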